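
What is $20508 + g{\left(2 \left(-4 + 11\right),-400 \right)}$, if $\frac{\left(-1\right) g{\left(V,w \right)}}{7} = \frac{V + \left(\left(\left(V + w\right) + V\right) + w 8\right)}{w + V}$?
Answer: $\frac{3945591}{193} \approx 20443.0$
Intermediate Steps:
$g{\left(V,w \right)} = - \frac{7 \left(3 V + 9 w\right)}{V + w}$ ($g{\left(V,w \right)} = - 7 \frac{V + \left(\left(\left(V + w\right) + V\right) + w 8\right)}{w + V} = - 7 \frac{V + \left(\left(w + 2 V\right) + 8 w\right)}{V + w} = - 7 \frac{V + \left(2 V + 9 w\right)}{V + w} = - 7 \frac{3 V + 9 w}{V + w} = - \frac{7 \left(3 V + 9 w\right)}{V + w}$)
$20508 + g{\left(2 \left(-4 + 11\right),-400 \right)} = 20508 + \frac{21 \left(- 2 \left(-4 + 11\right) - -1200\right)}{2 \left(-4 + 11\right) - 400} = 20508 + \frac{21 \left(- 2 \cdot 7 + 1200\right)}{2 \cdot 7 - 400} = 20508 + \frac{21 \left(\left(-1\right) 14 + 1200\right)}{14 - 400} = 20508 + \frac{21 \left(-14 + 1200\right)}{-386} = 20508 + 21 \left(- \frac{1}{386}\right) 1186 = 20508 - \frac{12453}{193} = \frac{3945591}{193}$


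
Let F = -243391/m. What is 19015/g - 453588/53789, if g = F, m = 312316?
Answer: -319546527872768/13091758499 ≈ -24408.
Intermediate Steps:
F = -243391/312316 ≈ -0.77931
g = -243391/312316 ≈ -0.77931
19015/g - 453588/53789 = 19015/(-243391/312316) - 453588/53789 = 19015*(-312316/243391) - 453588*1/53789 = -5938688740/243391 - 453588/53789 = -319546527872768/13091758499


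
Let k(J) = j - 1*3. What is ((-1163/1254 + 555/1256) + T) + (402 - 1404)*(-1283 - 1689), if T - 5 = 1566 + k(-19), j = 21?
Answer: 2346417609517/787512 ≈ 2.9795e+6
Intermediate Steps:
k(J) = 18 (k(J) = 21 - 1*3 = 21 - 3 = 18)
T = 1589 (T = 5 + (1566 + 18) = 5 + 1584 = 1589)
((-1163/1254 + 555/1256) + T) + (402 - 1404)*(-1283 - 1689) = ((-1163/1254 + 555/1256) + 1589) + (402 - 1404)*(-1283 - 1689) = ((-1163*1/1254 + 555*(1/1256)) + 1589) - 1002*(-2972) = ((-1163/1254 + 555/1256) + 1589) + 2977944 = (-382379/787512 + 1589) + 2977944 = 1250974189/787512 + 2977944 = 2346417609517/787512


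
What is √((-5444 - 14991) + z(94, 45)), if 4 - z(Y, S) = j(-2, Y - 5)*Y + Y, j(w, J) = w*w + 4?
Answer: I*√21277 ≈ 145.87*I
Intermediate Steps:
j(w, J) = 4 + w² (j(w, J) = w² + 4 = 4 + w²)
z(Y, S) = 4 - 9*Y (z(Y, S) = 4 - ((4 + (-2)²)*Y + Y) = 4 - ((4 + 4)*Y + Y) = 4 - (8*Y + Y) = 4 - 9*Y)
√((-5444 - 14991) + z(94, 45)) = √((-5444 - 14991) + (4 - 9*94)) = √(-20435 + (4 - 846)) = √(-20435 - 842) = √(-21277) = I*√21277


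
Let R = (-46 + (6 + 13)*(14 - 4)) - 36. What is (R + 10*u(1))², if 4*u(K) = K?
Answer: 48841/4 ≈ 12210.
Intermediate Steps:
u(K) = K/4
R = 108 (R = (-46 + 19*10) - 36 = (-46 + 190) - 36 = 144 - 36 = 108)
(R + 10*u(1))² = (108 + 10*((¼)*1))² = (108 + 10*(¼))² = (108 + 5/2)² = (221/2)² = 48841/4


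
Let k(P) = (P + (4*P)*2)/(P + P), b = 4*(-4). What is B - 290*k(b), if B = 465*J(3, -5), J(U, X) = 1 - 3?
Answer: -2235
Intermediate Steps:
J(U, X) = -2
b = -16
B = -930 (B = 465*(-2) = -930)
k(P) = 9/2 (k(P) = (P + 8*P)/((2*P)) = (9*P)*(1/(2*P)) = 9/2)
B - 290*k(b) = -930 - 290*9/2 = -930 - 1305 = -2235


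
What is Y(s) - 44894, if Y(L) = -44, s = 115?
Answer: -44938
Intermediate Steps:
Y(s) - 44894 = -44 - 44894 = -44938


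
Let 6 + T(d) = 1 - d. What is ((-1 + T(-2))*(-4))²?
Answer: 256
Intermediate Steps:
T(d) = -5 - d (T(d) = -6 + (1 - d) = -5 - d)
((-1 + T(-2))*(-4))² = ((-1 + (-5 - 1*(-2)))*(-4))² = ((-1 + (-5 + 2))*(-4))² = ((-1 - 3)*(-4))² = (-4*(-4))² = 16² = 256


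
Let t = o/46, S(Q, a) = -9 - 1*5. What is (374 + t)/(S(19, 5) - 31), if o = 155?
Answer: -17359/2070 ≈ -8.3860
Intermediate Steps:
S(Q, a) = -14 (S(Q, a) = -9 - 5 = -14)
t = 155/46 ≈ 3.3696
(374 + t)/(S(19, 5) - 31) = (374 + 155/46)/(-14 - 31) = (17359/46)/(-45) = (17359/46)*(-1/45) = -17359/2070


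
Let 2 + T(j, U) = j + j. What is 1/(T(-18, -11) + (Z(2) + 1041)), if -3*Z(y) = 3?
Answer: 1/1002 ≈ 0.00099800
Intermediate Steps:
T(j, U) = -2 + 2*j (T(j, U) = -2 + (j + j) = -2 + 2*j)
Z(y) = -1 (Z(y) = -⅓*3 = -1)
1/(T(-18, -11) + (Z(2) + 1041)) = 1/((-2 + 2*(-18)) + (-1 + 1041)) = 1/((-2 - 36) + 1040) = 1/(-38 + 1040) = 1/1002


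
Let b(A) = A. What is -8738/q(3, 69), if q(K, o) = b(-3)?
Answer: 8738/3 ≈ 2912.7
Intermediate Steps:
q(K, o) = -3
-8738/q(3, 69) = -8738/(-3) = -8738*(-⅓) = 8738/3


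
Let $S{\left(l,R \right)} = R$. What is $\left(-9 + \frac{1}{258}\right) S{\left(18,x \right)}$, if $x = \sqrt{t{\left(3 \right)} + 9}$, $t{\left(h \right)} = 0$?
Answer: $- \frac{2321}{86} \approx -26.988$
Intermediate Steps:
$x = 3$ ($x = \sqrt{0 + 9} = \sqrt{9} = 3$)
$\left(-9 + \frac{1}{258}\right) S{\left(18,x \right)} = \left(-9 + \frac{1}{258}\right) 3 = \left(- \frac{2321}{258}\right) 3 = - \frac{2321}{86}$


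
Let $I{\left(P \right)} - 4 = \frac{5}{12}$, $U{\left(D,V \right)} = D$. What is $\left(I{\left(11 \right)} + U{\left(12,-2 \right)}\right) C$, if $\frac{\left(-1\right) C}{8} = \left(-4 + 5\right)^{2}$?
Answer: $- \frac{394}{3} \approx -131.33$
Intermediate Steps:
$I{\left(P \right)} = \frac{53}{12}$ ($I{\left(P \right)} = 4 + \frac{5}{12} = \frac{53}{12}$)
$C = -8$ ($C = - 8 \left(-4 + 5\right)^{2} = - 8 \cdot 1^{2} = \left(-8\right) 1 = -8$)
$\left(I{\left(11 \right)} + U{\left(12,-2 \right)}\right) C = \left(\frac{53}{12} + 12\right) \left(-8\right) = \frac{197}{12} \left(-8\right) = - \frac{394}{3}$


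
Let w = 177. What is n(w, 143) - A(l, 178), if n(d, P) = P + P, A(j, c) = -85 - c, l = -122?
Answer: 549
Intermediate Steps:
n(d, P) = 2*P
n(w, 143) - A(l, 178) = 2*143 - (-85 - 1*178) = 286 - (-85 - 178) = 286 - 1*(-263) = 286 + 263 = 549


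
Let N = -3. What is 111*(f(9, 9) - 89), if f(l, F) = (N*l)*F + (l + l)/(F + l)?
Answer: -36741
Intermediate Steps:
f(l, F) = -3*F*l + 2*l/(F + l) (f(l, F) = (-3*l)*F + (l + l)/(F + l) = -3*F*l + (2*l)/(F + l) = -3*F*l + 2*l/(F + l))
111*(f(9, 9) - 89) = 111*(9*(2 - 3*9² - 3*9*9)/(9 + 9) - 89) = 111*(9*(2 - 3*81 - 243)/18 - 89) = 111*(9*(1/18)*(2 - 243 - 243) - 89) = 111*(9*(1/18)*(-484) - 89) = 111*(-242 - 89) = 111*(-331) = -36741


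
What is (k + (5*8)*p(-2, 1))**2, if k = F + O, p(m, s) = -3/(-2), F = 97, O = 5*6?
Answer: 34969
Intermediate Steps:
O = 30
p(m, s) = 3/2 (p(m, s) = -3*(-1/2) = 3/2)
k = 127 (k = 97 + 30 = 127)
(k + (5*8)*p(-2, 1))**2 = (127 + (5*8)*(3/2))**2 = (127 + 40*(3/2))**2 = (127 + 60)**2 = 187**2 = 34969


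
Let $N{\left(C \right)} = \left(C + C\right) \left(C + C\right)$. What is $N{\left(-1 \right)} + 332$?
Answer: $336$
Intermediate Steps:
$N{\left(C \right)} = 4 C^{2}$ ($N{\left(C \right)} = 2 C 2 C = 4 C^{2}$)
$N{\left(-1 \right)} + 332 = 4 \left(-1\right)^{2} + 332 = 4 \cdot 1 + 332 = 4 + 332 = 336$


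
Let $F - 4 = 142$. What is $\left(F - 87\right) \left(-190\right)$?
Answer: $-11210$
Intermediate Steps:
$F = 146$ ($F = 4 + 142 = 146$)
$\left(F - 87\right) \left(-190\right) = \left(146 - 87\right) \left(-190\right) = 59 \left(-190\right) = -11210$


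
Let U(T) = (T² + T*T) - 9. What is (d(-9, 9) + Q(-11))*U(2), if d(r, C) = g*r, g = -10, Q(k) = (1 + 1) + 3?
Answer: -95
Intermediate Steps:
Q(k) = 5 (Q(k) = 2 + 3 = 5)
U(T) = -9 + 2*T² (U(T) = (T² + T²) - 9 = 2*T² - 9 = -9 + 2*T²)
d(r, C) = -10*r
(d(-9, 9) + Q(-11))*U(2) = (-10*(-9) + 5)*(-9 + 2*2²) = (90 + 5)*(-9 + 2*4) = 95*(-9 + 8) = 95*(-1) = -95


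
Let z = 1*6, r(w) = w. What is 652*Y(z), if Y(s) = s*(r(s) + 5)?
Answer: 43032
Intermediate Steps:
z = 6
Y(s) = s*(5 + s) (Y(s) = s*(s + 5) = s*(5 + s))
652*Y(z) = 652*(6*(5 + 6)) = 652*(6*11) = 652*66 = 43032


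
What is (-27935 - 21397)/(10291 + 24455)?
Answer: -8222/5791 ≈ -1.4198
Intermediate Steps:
(-27935 - 21397)/(10291 + 24455) = -49332/34746 = -49332*1/34746 = -8222/5791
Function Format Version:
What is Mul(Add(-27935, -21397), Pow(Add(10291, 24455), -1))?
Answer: Rational(-8222, 5791) ≈ -1.4198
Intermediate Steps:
Mul(Add(-27935, -21397), Pow(Add(10291, 24455), -1)) = Mul(-49332, Pow(34746, -1)) = Mul(-49332, Rational(1, 34746)) = Rational(-8222, 5791)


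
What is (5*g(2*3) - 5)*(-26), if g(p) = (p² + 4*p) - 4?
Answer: -7150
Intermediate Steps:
g(p) = -4 + p² + 4*p
(5*g(2*3) - 5)*(-26) = (5*(-4 + (2*3)² + 4*(2*3)) - 5)*(-26) = (5*(-4 + 6² + 4*6) - 5)*(-26) = (5*(-4 + 36 + 24) - 5)*(-26) = (5*56 - 5)*(-26) = (280 - 5)*(-26) = 275*(-26) = -7150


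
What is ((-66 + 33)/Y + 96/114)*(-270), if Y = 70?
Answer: -13311/133 ≈ -100.08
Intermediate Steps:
((-66 + 33)/Y + 96/114)*(-270) = ((-66 + 33)/70 + 96/114)*(-270) = (-33*1/70 + 96*(1/114))*(-270) = (-33/70 + 16/19)*(-270) = (493/1330)*(-270) = -13311/133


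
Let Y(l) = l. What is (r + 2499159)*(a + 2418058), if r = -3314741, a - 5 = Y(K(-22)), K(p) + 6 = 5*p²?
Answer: -1974097472614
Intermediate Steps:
K(p) = -6 + 5*p²
a = 2419 (a = 5 + (-6 + 5*(-22)²) = 5 + (-6 + 5*484) = 5 + (-6 + 2420) = 5 + 2414 = 2419)
(r + 2499159)*(a + 2418058) = (-3314741 + 2499159)*(2419 + 2418058) = -815582*2420477 = -1974097472614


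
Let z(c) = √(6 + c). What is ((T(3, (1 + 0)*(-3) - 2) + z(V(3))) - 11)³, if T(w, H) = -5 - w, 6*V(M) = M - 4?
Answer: -14383/2 + 6533*√210/36 ≈ -4561.7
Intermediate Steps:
V(M) = -⅔ + M/6 (V(M) = (M - 4)/6 = (-4 + M)/6 = -⅔ + M/6)
((T(3, (1 + 0)*(-3) - 2) + z(V(3))) - 11)³ = (((-5 - 1*3) + √(6 + (-⅔ + (⅙)*3))) - 11)³ = (((-5 - 3) + √(6 + (-⅔ + ½))) - 11)³ = ((-8 + √(6 - ⅙)) - 11)³ = ((-8 + √(35/6)) - 11)³ = ((-8 + √210/6) - 11)³ = (-19 + √210/6)³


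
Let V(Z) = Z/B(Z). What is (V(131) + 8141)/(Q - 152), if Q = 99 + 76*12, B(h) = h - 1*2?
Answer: 1050320/110811 ≈ 9.4785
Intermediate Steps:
B(h) = -2 + h (B(h) = h - 2 = -2 + h)
V(Z) = Z/(-2 + Z)
Q = 1011 (Q = 99 + 912 = 1011)
(V(131) + 8141)/(Q - 152) = (131/(-2 + 131) + 8141)/(1011 - 152) = (131/129 + 8141)/859 = (131*(1/129) + 8141)*(1/859) = (131/129 + 8141)*(1/859) = (1050320/129)*(1/859) = 1050320/110811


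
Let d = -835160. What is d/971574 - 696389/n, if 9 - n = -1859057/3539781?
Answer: -1197510392524623563/16379322056682 ≈ -73111.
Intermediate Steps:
n = 33717086/3539781 (n = 9 - (-1859057)/3539781 = 9 - 1*(-1859057/3539781) = 9 + 1859057/3539781 = 33717086/3539781 ≈ 9.5252)
d/971574 - 696389/n = -835160/971574 - 696389/33717086/3539781 = -835160*1/971574 - 696389*3539781/33717086 = -417580/485787 - 2465064550809/33717086 = -1197510392524623563/16379322056682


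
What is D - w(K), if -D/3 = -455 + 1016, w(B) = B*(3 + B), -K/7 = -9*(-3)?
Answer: -36837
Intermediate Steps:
K = -189 (K = -(-63)*(-3) = -7*27 = -189)
D = -1683 (D = -3*(-455 + 1016) = -3*561 = -1683)
D - w(K) = -1683 - (-189)*(3 - 189) = -1683 - (-189)*(-186) = -1683 - 1*35154 = -1683 - 35154 = -36837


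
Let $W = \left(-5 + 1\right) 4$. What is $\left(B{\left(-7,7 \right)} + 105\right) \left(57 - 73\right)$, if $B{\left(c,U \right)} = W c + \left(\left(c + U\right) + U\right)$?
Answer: $-3584$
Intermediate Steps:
$W = -16$ ($W = \left(-4\right) 4 = -16$)
$B{\left(c,U \right)} = - 15 c + 2 U$ ($B{\left(c,U \right)} = - 16 c + \left(\left(c + U\right) + U\right) = - 16 c + \left(\left(U + c\right) + U\right) = - 16 c + \left(c + 2 U\right) = - 15 c + 2 U$)
$\left(B{\left(-7,7 \right)} + 105\right) \left(57 - 73\right) = \left(\left(\left(-15\right) \left(-7\right) + 2 \cdot 7\right) + 105\right) \left(57 - 73\right) = \left(\left(105 + 14\right) + 105\right) \left(-16\right) = \left(119 + 105\right) \left(-16\right) = 224 \left(-16\right) = -3584$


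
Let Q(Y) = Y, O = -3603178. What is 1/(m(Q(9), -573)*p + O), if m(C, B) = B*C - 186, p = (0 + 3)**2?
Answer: -1/3651265 ≈ -2.7388e-7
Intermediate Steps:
p = 9 (p = 3**2 = 9)
m(C, B) = -186 + B*C
1/(m(Q(9), -573)*p + O) = 1/((-186 - 573*9)*9 - 3603178) = 1/((-186 - 5157)*9 - 3603178) = 1/(-5343*9 - 3603178) = 1/(-48087 - 3603178) = 1/(-3651265) = -1/3651265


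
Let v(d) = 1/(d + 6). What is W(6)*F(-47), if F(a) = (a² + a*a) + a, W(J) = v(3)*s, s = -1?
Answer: -1457/3 ≈ -485.67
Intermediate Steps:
v(d) = 1/(6 + d)
W(J) = -⅑ (W(J) = -1/(6 + 3) = -1/9 = (⅑)*(-1) = -⅑)
F(a) = a + 2*a² (F(a) = (a² + a²) + a = 2*a² + a = a + 2*a²)
W(6)*F(-47) = -(-47)*(1 + 2*(-47))/9 = -(-47)*(1 - 94)/9 = -(-47)*(-93)/9 = -⅑*4371 = -1457/3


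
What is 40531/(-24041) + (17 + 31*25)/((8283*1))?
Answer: -9596297/6034291 ≈ -1.5903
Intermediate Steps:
40531/(-24041) + (17 + 31*25)/((8283*1)) = 40531*(-1/24041) + (17 + 775)/8283 = -40531/24041 + 792*(1/8283) = -40531/24041 + 24/251 = -9596297/6034291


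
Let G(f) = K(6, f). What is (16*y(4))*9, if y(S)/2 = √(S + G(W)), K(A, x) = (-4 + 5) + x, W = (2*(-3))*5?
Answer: 1440*I ≈ 1440.0*I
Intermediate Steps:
W = -30 (W = -6*5 = -30)
K(A, x) = 1 + x
G(f) = 1 + f
y(S) = 2*√(-29 + S) (y(S) = 2*√(S + (1 - 30)) = 2*√(S - 29) = 2*√(-29 + S))
(16*y(4))*9 = (16*(2*√(-29 + 4)))*9 = (16*(2*√(-25)))*9 = (16*(2*(5*I)))*9 = (16*(10*I))*9 = (160*I)*9 = 1440*I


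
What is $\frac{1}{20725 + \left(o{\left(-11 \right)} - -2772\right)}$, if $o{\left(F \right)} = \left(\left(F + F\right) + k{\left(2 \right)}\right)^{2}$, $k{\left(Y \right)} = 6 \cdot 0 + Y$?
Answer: $\frac{1}{23897} \approx 4.1846 \cdot 10^{-5}$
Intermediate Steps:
$k{\left(Y \right)} = Y$ ($k{\left(Y \right)} = 0 + Y = Y$)
$o{\left(F \right)} = \left(2 + 2 F\right)^{2}$ ($o{\left(F \right)} = \left(\left(F + F\right) + 2\right)^{2} = \left(2 F + 2\right)^{2} = \left(2 + 2 F\right)^{2}$)
$\frac{1}{20725 + \left(o{\left(-11 \right)} - -2772\right)} = \frac{1}{20725 + \left(4 \left(1 - 11\right)^{2} - -2772\right)} = \frac{1}{20725 + \left(4 \left(-10\right)^{2} + 2772\right)} = \frac{1}{20725 + \left(4 \cdot 100 + 2772\right)} = \frac{1}{20725 + \left(400 + 2772\right)} = \frac{1}{20725 + 3172} = \frac{1}{23897}$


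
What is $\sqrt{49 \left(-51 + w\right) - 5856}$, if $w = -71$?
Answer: $i \sqrt{11834} \approx 108.78 i$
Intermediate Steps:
$\sqrt{49 \left(-51 + w\right) - 5856} = \sqrt{49 \left(-51 - 71\right) - 5856} = \sqrt{49 \left(-122\right) - 5856} = \sqrt{-5978 - 5856} = \sqrt{-11834} = i \sqrt{11834}$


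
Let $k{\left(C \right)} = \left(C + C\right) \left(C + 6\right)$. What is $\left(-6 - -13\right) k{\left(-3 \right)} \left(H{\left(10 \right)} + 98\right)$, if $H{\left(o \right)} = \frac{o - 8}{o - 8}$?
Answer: $-12474$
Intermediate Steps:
$k{\left(C \right)} = 2 C \left(6 + C\right)$
$H{\left(o \right)} = 1$ ($H{\left(o \right)} = \frac{-8 + o}{-8 + o} = 1$)
$\left(-6 - -13\right) k{\left(-3 \right)} \left(H{\left(10 \right)} + 98\right) = \left(-6 - -13\right) 2 \left(-3\right) \left(6 - 3\right) \left(1 + 98\right) = \left(-6 + 13\right) 2 \left(-3\right) 3 \cdot 99 = 7 \left(-18\right) 99 = \left(-126\right) 99 = -12474$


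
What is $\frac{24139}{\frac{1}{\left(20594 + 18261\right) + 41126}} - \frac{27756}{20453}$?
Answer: $\frac{39487816747871}{20453} \approx 1.9307 \cdot 10^{9}$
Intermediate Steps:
$\frac{24139}{\frac{1}{\left(20594 + 18261\right) + 41126}} - \frac{27756}{20453} = \frac{24139}{\frac{1}{38855 + 41126}} - \frac{27756}{20453} = \frac{24139}{\frac{1}{79981}} - \frac{27756}{20453} = 24139 \frac{1}{\frac{1}{79981}} - \frac{27756}{20453} = 24139 \cdot 79981 - \frac{27756}{20453} = 1930661359 - \frac{27756}{20453} = \frac{39487816747871}{20453}$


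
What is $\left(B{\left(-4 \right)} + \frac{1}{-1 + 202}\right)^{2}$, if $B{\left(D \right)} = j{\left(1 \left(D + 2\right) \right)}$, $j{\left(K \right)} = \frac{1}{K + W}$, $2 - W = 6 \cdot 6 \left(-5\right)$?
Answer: $\frac{16129}{145443600} \approx 0.0001109$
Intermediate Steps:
$W = 182$ ($W = 2 - 6 \cdot 6 \left(-5\right) = 2 - 36 \left(-5\right) = 2 - -180 = 2 + 180 = 182$)
$j{\left(K \right)} = \frac{1}{182 + K}$ ($j{\left(K \right)} = \frac{1}{K + 182} = \frac{1}{182 + K}$)
$B{\left(D \right)} = \frac{1}{184 + D}$ ($B{\left(D \right)} = \frac{1}{182 + 1 \left(D + 2\right)} = \frac{1}{182 + 1 \left(2 + D\right)} = \frac{1}{182 + \left(2 + D\right)} = \frac{1}{184 + D}$)
$\left(B{\left(-4 \right)} + \frac{1}{-1 + 202}\right)^{2} = \left(\frac{1}{184 - 4} + \frac{1}{-1 + 202}\right)^{2} = \left(\frac{1}{180} + \frac{1}{201}\right)^{2} = \left(\frac{127}{12060}\right)^{2} = \frac{16129}{145443600}$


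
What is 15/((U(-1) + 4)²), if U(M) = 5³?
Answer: 5/5547 ≈ 0.00090139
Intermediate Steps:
U(M) = 125
15/((U(-1) + 4)²) = 15/((125 + 4)²) = 15/(129²) = 15/16641 = 15*(1/16641) = 5/5547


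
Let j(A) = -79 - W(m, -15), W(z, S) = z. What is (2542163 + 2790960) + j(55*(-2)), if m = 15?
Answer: 5333029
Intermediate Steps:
j(A) = -94 (j(A) = -79 - 1*15 = -79 - 15 = -94)
(2542163 + 2790960) + j(55*(-2)) = (2542163 + 2790960) - 94 = 5333123 - 94 = 5333029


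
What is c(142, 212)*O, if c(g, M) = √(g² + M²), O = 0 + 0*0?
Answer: 0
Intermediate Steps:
O = 0 (O = 0 + 0 = 0)
c(g, M) = √(M² + g²)
c(142, 212)*O = √(212² + 142²)*0 = √(44944 + 20164)*0 = √65108*0 = (2*√16277)*0 = 0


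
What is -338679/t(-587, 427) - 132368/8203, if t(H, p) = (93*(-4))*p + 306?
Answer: -6069058049/433495738 ≈ -14.000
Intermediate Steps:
t(H, p) = 306 - 372*p (t(H, p) = -372*p + 306 = 306 - 372*p)
-338679/t(-587, 427) - 132368/8203 = -338679/(306 - 372*427) - 132368/8203 = -338679/(306 - 158844) - 132368*1/8203 = -338679/(-158538) - 132368/8203 = -338679*(-1/158538) - 132368/8203 = 112893/52846 - 132368/8203 = -6069058049/433495738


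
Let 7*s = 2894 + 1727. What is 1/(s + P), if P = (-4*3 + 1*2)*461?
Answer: -7/27649 ≈ -0.00025317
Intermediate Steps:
s = 4621/7 (s = (2894 + 1727)/7 = (1/7)*4621 = 4621/7 ≈ 660.14)
P = -4610 (P = (-12 + 2)*461 = -10*461 = -4610)
1/(s + P) = 1/(4621/7 - 4610) = 1/(-27649/7) = -7/27649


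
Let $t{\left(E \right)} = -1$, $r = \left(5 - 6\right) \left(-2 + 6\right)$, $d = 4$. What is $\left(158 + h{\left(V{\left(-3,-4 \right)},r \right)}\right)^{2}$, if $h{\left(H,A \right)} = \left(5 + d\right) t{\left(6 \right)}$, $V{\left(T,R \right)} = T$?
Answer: $22201$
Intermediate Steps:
$r = -4$ ($r = \left(-1\right) 4 = -4$)
$h{\left(H,A \right)} = -9$ ($h{\left(H,A \right)} = \left(5 + 4\right) \left(-1\right) = 9 \left(-1\right) = -9$)
$\left(158 + h{\left(V{\left(-3,-4 \right)},r \right)}\right)^{2} = \left(158 - 9\right)^{2} = 149^{2} = 22201$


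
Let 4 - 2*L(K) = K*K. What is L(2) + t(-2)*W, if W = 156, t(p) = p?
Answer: -312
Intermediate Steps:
L(K) = 2 - K**2/2 (L(K) = 2 - K*K/2 = 2 - K**2/2)
L(2) + t(-2)*W = (2 - 1/2*2**2) - 2*156 = (2 - 1/2*4) - 312 = (2 - 2) - 312 = 0 - 312 = -312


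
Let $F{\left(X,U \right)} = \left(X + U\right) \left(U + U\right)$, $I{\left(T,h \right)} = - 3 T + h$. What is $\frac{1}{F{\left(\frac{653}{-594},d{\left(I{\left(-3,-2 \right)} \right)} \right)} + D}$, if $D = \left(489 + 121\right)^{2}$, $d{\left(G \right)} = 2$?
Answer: $\frac{297}{110514770} \approx 2.6874 \cdot 10^{-6}$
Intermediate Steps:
$I{\left(T,h \right)} = h - 3 T$
$F{\left(X,U \right)} = 2 U \left(U + X\right)$ ($F{\left(X,U \right)} = \left(U + X\right) 2 U = 2 U \left(U + X\right)$)
$D = 372100$ ($D = 610^{2} = 372100$)
$\frac{1}{F{\left(\frac{653}{-594},d{\left(I{\left(-3,-2 \right)} \right)} \right)} + D} = \frac{1}{2 \cdot 2 \left(2 + \frac{653}{-594}\right) + 372100} = \frac{1}{2 \cdot 2 \left(2 + 653 \left(- \frac{1}{594}\right)\right) + 372100} = \frac{1}{2 \cdot 2 \left(2 - \frac{653}{594}\right) + 372100} = \frac{1}{2 \cdot 2 \cdot \frac{535}{594} + 372100} = \frac{1}{\frac{1070}{297} + 372100} = \frac{1}{\frac{110514770}{297}} = \frac{297}{110514770}$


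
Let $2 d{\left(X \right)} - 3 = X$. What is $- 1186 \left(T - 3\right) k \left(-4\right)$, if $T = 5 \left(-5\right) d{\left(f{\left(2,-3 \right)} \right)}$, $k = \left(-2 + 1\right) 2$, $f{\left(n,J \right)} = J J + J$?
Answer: $1095864$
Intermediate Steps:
$f{\left(n,J \right)} = J + J^{2}$ ($f{\left(n,J \right)} = J^{2} + J = J + J^{2}$)
$d{\left(X \right)} = \frac{3}{2} + \frac{X}{2}$
$k = -2$ ($k = \left(-1\right) 2 = -2$)
$T = - \frac{225}{2}$ ($T = 5 \left(-5\right) \left(\frac{3}{2} + \frac{\left(-3\right) \left(1 - 3\right)}{2}\right) = - 25 \left(\frac{3}{2} + \frac{\left(-3\right) \left(-2\right)}{2}\right) = - 25 \left(\frac{3}{2} + \frac{1}{2} \cdot 6\right) = - 25 \left(\frac{3}{2} + 3\right) = \left(-25\right) \frac{9}{2} = - \frac{225}{2} \approx -112.5$)
$- 1186 \left(T - 3\right) k \left(-4\right) = - 1186 \left(- \frac{225}{2} - 3\right) \left(-2\right) \left(-4\right) = - 1186 \left(- \frac{231}{2}\right) \left(-2\right) \left(-4\right) = - 1186 \cdot 231 \left(-4\right) = \left(-1186\right) \left(-924\right) = 1095864$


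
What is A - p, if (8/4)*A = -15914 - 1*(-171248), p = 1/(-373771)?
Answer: 29029672258/373771 ≈ 77667.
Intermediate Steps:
p = -1/373771 ≈ -2.6754e-6
A = 77667 (A = (-15914 - 1*(-171248))/2 = (-15914 + 171248)/2 = (½)*155334 = 77667)
A - p = 77667 - 1*(-1/373771) = 77667 + 1/373771 = 29029672258/373771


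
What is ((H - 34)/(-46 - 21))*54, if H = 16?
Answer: 972/67 ≈ 14.507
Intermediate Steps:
((H - 34)/(-46 - 21))*54 = ((16 - 34)/(-46 - 21))*54 = -18/(-67)*54 = -18*(-1/67)*54 = (18/67)*54 = 972/67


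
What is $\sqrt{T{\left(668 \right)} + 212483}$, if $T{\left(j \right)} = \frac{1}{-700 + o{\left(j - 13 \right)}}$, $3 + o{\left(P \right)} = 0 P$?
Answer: $\frac{2 \sqrt{26252752561}}{703} \approx 460.96$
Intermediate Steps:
$o{\left(P \right)} = -3$ ($o{\left(P \right)} = -3 + 0 P = -3 + 0 = -3$)
$T{\left(j \right)} = - \frac{1}{703}$ ($T{\left(j \right)} = \frac{1}{-700 - 3} = \frac{1}{-703} = - \frac{1}{703}$)
$\sqrt{T{\left(668 \right)} + 212483} = \sqrt{- \frac{1}{703} + 212483} = \sqrt{\frac{149375548}{703}} = \frac{2 \sqrt{26252752561}}{703}$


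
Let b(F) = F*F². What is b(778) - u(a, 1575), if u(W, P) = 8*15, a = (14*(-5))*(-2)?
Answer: 470910832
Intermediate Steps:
a = 140 (a = -70*(-2) = 140)
u(W, P) = 120
b(F) = F³
b(778) - u(a, 1575) = 778³ - 1*120 = 470910952 - 120 = 470910832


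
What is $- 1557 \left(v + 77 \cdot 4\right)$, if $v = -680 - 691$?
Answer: $1655091$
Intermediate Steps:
$v = -1371$
$- 1557 \left(v + 77 \cdot 4\right) = - 1557 \left(-1371 + 77 \cdot 4\right) = - 1557 \left(-1371 + 308\right) = \left(-1557\right) \left(-1063\right) = 1655091$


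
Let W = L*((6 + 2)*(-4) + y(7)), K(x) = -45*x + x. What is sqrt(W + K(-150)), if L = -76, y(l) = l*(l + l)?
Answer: 12*sqrt(11) ≈ 39.799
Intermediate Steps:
K(x) = -44*x
y(l) = 2*l**2 (y(l) = l*(2*l) = 2*l**2)
W = -5016 (W = -76*((6 + 2)*(-4) + 2*7**2) = -76*(8*(-4) + 2*49) = -76*(-32 + 98) = -76*66 = -5016)
sqrt(W + K(-150)) = sqrt(-5016 - 44*(-150)) = sqrt(-5016 + 6600) = sqrt(1584) = 12*sqrt(11)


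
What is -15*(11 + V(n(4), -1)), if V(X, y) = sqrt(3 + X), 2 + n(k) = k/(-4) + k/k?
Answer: -180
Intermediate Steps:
n(k) = -1 - k/4 (n(k) = -2 + (k/(-4) + k/k) = -2 + (k*(-1/4) + 1) = -2 + (-k/4 + 1) = -2 + (1 - k/4) = -1 - k/4)
-15*(11 + V(n(4), -1)) = -15*(11 + sqrt(3 + (-1 - 1/4*4))) = -15*(11 + sqrt(3 + (-1 - 1))) = -15*(11 + sqrt(3 - 2)) = -15*(11 + sqrt(1)) = -15*(11 + 1) = -15*12 = -180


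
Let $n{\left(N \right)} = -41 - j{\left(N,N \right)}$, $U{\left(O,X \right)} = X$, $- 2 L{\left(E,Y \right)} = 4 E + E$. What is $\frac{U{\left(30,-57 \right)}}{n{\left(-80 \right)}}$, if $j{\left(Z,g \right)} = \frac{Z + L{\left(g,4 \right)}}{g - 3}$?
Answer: $\frac{4731}{3283} \approx 1.4411$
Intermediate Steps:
$L{\left(E,Y \right)} = - \frac{5 E}{2}$ ($L{\left(E,Y \right)} = - \frac{4 E + E}{2} = - \frac{5 E}{2}$)
$j{\left(Z,g \right)} = \frac{Z - \frac{5 g}{2}}{-3 + g}$ ($j{\left(Z,g \right)} = \frac{Z - \frac{5 g}{2}}{g - 3} = \frac{Z - \frac{5 g}{2}}{-3 + g}$)
$n{\left(N \right)} = -41 + \frac{3 N}{2 \left(-3 + N\right)}$ ($n{\left(N \right)} = -41 - \frac{N - \frac{5 N}{2}}{-3 + N} = -41 - \frac{\left(- \frac{3}{2}\right) N}{-3 + N} = -41 - - \frac{3 N}{2 \left(-3 + N\right)} = -41 + \frac{3 N}{2 \left(-3 + N\right)}$)
$\frac{U{\left(30,-57 \right)}}{n{\left(-80 \right)}} = - \frac{57}{\frac{1}{2} \frac{1}{-3 - 80} \left(246 - -6320\right)} = - \frac{57}{\frac{1}{2} \frac{1}{-83} \left(246 + 6320\right)} = - \frac{57}{\frac{1}{2} \left(- \frac{1}{83}\right) 6566} = - \frac{57}{- \frac{3283}{83}} = \left(-57\right) \left(- \frac{83}{3283}\right) = \frac{4731}{3283}$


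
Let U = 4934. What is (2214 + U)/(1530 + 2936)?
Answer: 3574/2233 ≈ 1.6005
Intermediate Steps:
(2214 + U)/(1530 + 2936) = (2214 + 4934)/(1530 + 2936) = 7148/4466 = 7148*(1/4466) = 3574/2233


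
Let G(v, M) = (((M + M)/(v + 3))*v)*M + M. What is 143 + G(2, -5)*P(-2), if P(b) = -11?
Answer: -22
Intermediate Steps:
G(v, M) = M + 2*v*M²/(3 + v) (G(v, M) = (((2*M)/(3 + v))*v)*M + M = ((2*M/(3 + v))*v)*M + M = (2*M*v/(3 + v))*M + M = 2*v*M²/(3 + v) + M = M + 2*v*M²/(3 + v))
143 + G(2, -5)*P(-2) = 143 - 5*(3 + 2 + 2*(-5)*2)/(3 + 2)*(-11) = 143 - 5*(3 + 2 - 20)/5*(-11) = 143 - 5*⅕*(-15)*(-11) = 143 + 15*(-11) = 143 - 165 = -22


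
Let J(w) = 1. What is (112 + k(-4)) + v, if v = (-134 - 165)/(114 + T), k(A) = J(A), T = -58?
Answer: 6029/56 ≈ 107.66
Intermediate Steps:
k(A) = 1
v = -299/56 (v = (-134 - 165)/(114 - 58) = -299/56 ≈ -5.3393)
(112 + k(-4)) + v = (112 + 1) - 299/56 = 113 - 299/56 = 6029/56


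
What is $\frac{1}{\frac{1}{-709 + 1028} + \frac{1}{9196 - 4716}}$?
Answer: $\frac{1429120}{4799} \approx 297.8$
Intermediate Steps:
$\frac{1}{\frac{1}{-709 + 1028} + \frac{1}{9196 - 4716}} = \frac{1}{\frac{1}{319} + \frac{1}{4480}} = \frac{1}{\frac{4799}{1429120}} = \frac{1429120}{4799}$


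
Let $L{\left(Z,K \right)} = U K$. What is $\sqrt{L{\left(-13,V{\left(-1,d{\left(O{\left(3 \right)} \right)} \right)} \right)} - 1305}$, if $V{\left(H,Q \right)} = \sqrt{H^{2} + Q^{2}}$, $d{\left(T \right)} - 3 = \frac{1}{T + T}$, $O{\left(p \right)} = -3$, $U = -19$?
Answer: $\frac{\sqrt{-46980 - 570 \sqrt{13}}}{6} \approx 36.906 i$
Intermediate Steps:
$d{\left(T \right)} = 3 + \frac{1}{2 T}$ ($d{\left(T \right)} = 3 + \frac{1}{T + T} = 3 + \frac{1}{2 T}$)
$L{\left(Z,K \right)} = - 19 K$
$\sqrt{L{\left(-13,V{\left(-1,d{\left(O{\left(3 \right)} \right)} \right)} \right)} - 1305} = \sqrt{- 19 \sqrt{\left(-1\right)^{2} + \left(3 + \frac{1}{2 \left(-3\right)}\right)^{2}} - 1305} = \sqrt{- 19 \sqrt{1 + \left(3 + \frac{1}{2} \left(- \frac{1}{3}\right)\right)^{2}} - 1305} = \sqrt{- 19 \sqrt{1 + \left(3 - \frac{1}{6}\right)^{2}} - 1305} = \sqrt{- 19 \sqrt{1 + \left(\frac{17}{6}\right)^{2}} - 1305} = \sqrt{- 19 \sqrt{1 + \frac{289}{36}} - 1305} = \sqrt{- 19 \sqrt{\frac{325}{36}} - 1305} = \sqrt{- 19 \frac{5 \sqrt{13}}{6} - 1305} = \sqrt{- \frac{95 \sqrt{13}}{6} - 1305} = \sqrt{-1305 - \frac{95 \sqrt{13}}{6}}$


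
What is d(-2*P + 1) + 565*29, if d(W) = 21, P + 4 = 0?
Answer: 16406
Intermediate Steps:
P = -4 (P = -4 + 0 = -4)
d(-2*P + 1) + 565*29 = 21 + 565*29 = 21 + 16385 = 16406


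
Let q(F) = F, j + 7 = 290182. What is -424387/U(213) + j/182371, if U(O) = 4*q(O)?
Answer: -77148652477/155380092 ≈ -496.52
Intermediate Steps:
j = 290175 (j = -7 + 290182 = 290175)
U(O) = 4*O
-424387/U(213) + j/182371 = -424387/(4*213) + 290175/182371 = -424387/852 + 290175*(1/182371) = -424387*1/852 + 290175/182371 = -424387/852 + 290175/182371 = -77148652477/155380092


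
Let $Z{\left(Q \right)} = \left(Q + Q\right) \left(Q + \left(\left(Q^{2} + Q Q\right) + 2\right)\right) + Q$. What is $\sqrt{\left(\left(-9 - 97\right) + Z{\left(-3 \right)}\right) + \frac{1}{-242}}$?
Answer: $\frac{i \sqrt{102126}}{22} \approx 14.526 i$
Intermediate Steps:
$Z{\left(Q \right)} = Q + 2 Q \left(2 + Q + 2 Q^{2}\right)$ ($Z{\left(Q \right)} = 2 Q \left(Q + \left(\left(Q^{2} + Q^{2}\right) + 2\right)\right) + Q = 2 Q \left(Q + \left(2 Q^{2} + 2\right)\right) + Q = 2 Q \left(Q + \left(2 + 2 Q^{2}\right)\right) + Q = 2 Q \left(2 + Q + 2 Q^{2}\right) + Q = Q + 2 Q \left(2 + Q + 2 Q^{2}\right)$)
$\sqrt{\left(\left(-9 - 97\right) + Z{\left(-3 \right)}\right) + \frac{1}{-242}} = \sqrt{\left(\left(-9 - 97\right) - 3 \left(5 + 2 \left(-3\right) + 4 \left(-3\right)^{2}\right)\right) + \frac{1}{-242}} = \sqrt{\left(-106 - 3 \left(5 - 6 + 4 \cdot 9\right)\right) - \frac{1}{242}} = \sqrt{\left(-106 - 3 \left(5 - 6 + 36\right)\right) - \frac{1}{242}} = \sqrt{\left(-106 - 105\right) - \frac{1}{242}} = \sqrt{-211 - \frac{1}{242}} = \sqrt{- \frac{51063}{242}} = \frac{i \sqrt{102126}}{22}$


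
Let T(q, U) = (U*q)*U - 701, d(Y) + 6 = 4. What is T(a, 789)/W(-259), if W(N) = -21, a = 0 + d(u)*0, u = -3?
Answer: 701/21 ≈ 33.381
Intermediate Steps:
d(Y) = -2 (d(Y) = -6 + 4 = -2)
a = 0 (a = 0 - 2*0 = 0 + 0 = 0)
T(q, U) = -701 + q*U**2 (T(q, U) = q*U**2 - 701 = -701 + q*U**2)
T(a, 789)/W(-259) = (-701 + 0*789**2)/(-21) = (-701 + 0*622521)*(-1/21) = (-701 + 0)*(-1/21) = -701*(-1/21) = 701/21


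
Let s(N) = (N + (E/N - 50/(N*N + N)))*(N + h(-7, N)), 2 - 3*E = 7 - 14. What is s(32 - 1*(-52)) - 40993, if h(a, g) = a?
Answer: -7042649/204 ≈ -34523.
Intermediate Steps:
E = 3 (E = 2/3 - (7 - 14)/3 = 2/3 - 1/3*(-7) = 2/3 + 7/3 = 3)
s(N) = (-7 + N)*(N - 50/(N + N**2) + 3/N) (s(N) = (N + (3/N - 50/(N*N + N)))*(N - 7) = (N + (3/N - 50/(N**2 + N)))*(-7 + N) = (N + (3/N - 50/(N + N**2)))*(-7 + N) = (N + (-50/(N + N**2) + 3/N))*(-7 + N) = (N - 50/(N + N**2) + 3/N)*(-7 + N) = (-7 + N)*(N - 50/(N + N**2) + 3/N))
s(32 - 1*(-52)) - 40993 = (329 + (32 - 1*(-52))**4 - 68*(32 - 1*(-52)) - 6*(32 - 1*(-52))**3 - 4*(32 - 1*(-52))**2)/((32 - 1*(-52))*(1 + (32 - 1*(-52)))) - 40993 = (329 + (32 + 52)**4 - 68*(32 + 52) - 6*(32 + 52)**3 - 4*(32 + 52)**2)/((32 + 52)*(1 + (32 + 52))) - 40993 = (329 + 84**4 - 68*84 - 6*84**3 - 4*84**2)/(84*(1 + 84)) - 40993 = (1/84)*(329 + 49787136 - 5712 - 6*592704 - 4*7056)/85 - 40993 = (1/84)*(1/85)*(329 + 49787136 - 5712 - 3556224 - 28224) - 40993 = (1/84)*(1/85)*46197305 - 40993 = 1319923/204 - 40993 = -7042649/204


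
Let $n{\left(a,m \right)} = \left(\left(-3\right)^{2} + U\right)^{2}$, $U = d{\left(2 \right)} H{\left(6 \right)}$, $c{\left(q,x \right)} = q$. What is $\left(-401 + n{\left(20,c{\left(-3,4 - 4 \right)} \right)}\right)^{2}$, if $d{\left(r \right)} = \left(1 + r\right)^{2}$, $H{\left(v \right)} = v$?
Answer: $12730624$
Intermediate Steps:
$U = 54$ ($U = \left(1 + 2\right)^{2} \cdot 6 = 3^{2} \cdot 6 = 9 \cdot 6 = 54$)
$n{\left(a,m \right)} = 3969$ ($n{\left(a,m \right)} = \left(\left(-3\right)^{2} + 54\right)^{2} = \left(9 + 54\right)^{2} = 63^{2} = 3969$)
$\left(-401 + n{\left(20,c{\left(-3,4 - 4 \right)} \right)}\right)^{2} = \left(-401 + 3969\right)^{2} = 3568^{2} = 12730624$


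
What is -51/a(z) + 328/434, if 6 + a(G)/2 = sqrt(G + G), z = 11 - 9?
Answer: 12379/1736 ≈ 7.1308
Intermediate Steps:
z = 2
a(G) = -12 + 2*sqrt(2)*sqrt(G) (a(G) = -12 + 2*sqrt(G + G) = -12 + 2*sqrt(2*G) = -12 + 2*(sqrt(2)*sqrt(G)) = -12 + 2*sqrt(2)*sqrt(G))
-51/a(z) + 328/434 = -51/(-12 + 2*sqrt(2)*sqrt(2)) + 328/434 = -51/(-12 + 4) + 328*(1/434) = -51/(-8) + 164/217 = -51*(-1/8) + 164/217 = 51/8 + 164/217 = 12379/1736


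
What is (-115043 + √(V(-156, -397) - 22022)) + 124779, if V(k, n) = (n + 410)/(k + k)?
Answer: 9736 + 727*I*√6/12 ≈ 9736.0 + 148.4*I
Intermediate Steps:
V(k, n) = (410 + n)/(2*k) (V(k, n) = (410 + n)/((2*k)) = (410 + n)*(1/(2*k)) = (410 + n)/(2*k))
(-115043 + √(V(-156, -397) - 22022)) + 124779 = (-115043 + √((½)*(410 - 397)/(-156) - 22022)) + 124779 = (-115043 + √((½)*(-1/156)*13 - 22022)) + 124779 = (-115043 + √(-1/24 - 22022)) + 124779 = (-115043 + √(-528529/24)) + 124779 = (-115043 + 727*I*√6/12) + 124779 = 9736 + 727*I*√6/12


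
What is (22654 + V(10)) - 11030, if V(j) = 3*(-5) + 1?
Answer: 11610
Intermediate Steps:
V(j) = -14 (V(j) = -15 + 1 = -14)
(22654 + V(10)) - 11030 = (22654 - 14) - 11030 = 22640 - 11030 = 11610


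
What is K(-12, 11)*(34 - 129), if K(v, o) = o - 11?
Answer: 0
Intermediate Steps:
K(v, o) = -11 + o
K(-12, 11)*(34 - 129) = (-11 + 11)*(34 - 129) = 0*(-95) = 0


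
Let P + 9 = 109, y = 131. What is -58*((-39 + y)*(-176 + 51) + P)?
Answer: 661200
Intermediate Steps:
P = 100 (P = -9 + 109 = 100)
-58*((-39 + y)*(-176 + 51) + P) = -58*((-39 + 131)*(-176 + 51) + 100) = -58*(92*(-125) + 100) = -58*(-11500 + 100) = -58*(-11400) = 661200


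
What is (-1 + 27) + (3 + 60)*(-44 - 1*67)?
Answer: -6967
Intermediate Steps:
(-1 + 27) + (3 + 60)*(-44 - 1*67) = 26 + 63*(-44 - 67) = 26 + 63*(-111) = 26 - 6993 = -6967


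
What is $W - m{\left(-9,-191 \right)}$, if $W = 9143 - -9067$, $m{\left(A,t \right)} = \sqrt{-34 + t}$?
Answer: $18210 - 15 i \approx 18210.0 - 15.0 i$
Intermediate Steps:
$W = 18210$ ($W = 9143 + 9067 = 18210$)
$W - m{\left(-9,-191 \right)} = 18210 - \sqrt{-34 - 191} = 18210 - \sqrt{-225} = 18210 - 15 i$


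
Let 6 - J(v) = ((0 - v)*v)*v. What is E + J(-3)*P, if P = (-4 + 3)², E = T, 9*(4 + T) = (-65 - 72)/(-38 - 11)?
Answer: -10888/441 ≈ -24.689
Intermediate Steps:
T = -1627/441 (T = -4 + ((-65 - 72)/(-38 - 11))/9 = -4 + (-137/(-49))/9 = -4 + (-137*(-1/49))/9 = -4 + (⅑)*(137/49) = -4 + 137/441 = -1627/441 ≈ -3.6893)
E = -1627/441 ≈ -3.6893
J(v) = 6 + v³ (J(v) = 6 - (0 - v)*v*v = 6 - (-v)*v*v = 6 - (-v²)*v = 6 - (-1)*v³ = 6 + v³)
P = 1 (P = (-1)² = 1)
E + J(-3)*P = -1627/441 + (6 + (-3)³)*1 = -1627/441 + (6 - 27)*1 = -1627/441 - 21*1 = -1627/441 - 21 = -10888/441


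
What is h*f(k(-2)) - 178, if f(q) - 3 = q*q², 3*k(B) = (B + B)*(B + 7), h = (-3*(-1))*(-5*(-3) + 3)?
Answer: -16016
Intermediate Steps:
h = 54 (h = 3*(15 + 3) = 3*18 = 54)
k(B) = 2*B*(7 + B)/3 (k(B) = ((B + B)*(B + 7))/3 = ((2*B)*(7 + B))/3 = (2*B*(7 + B))/3 = 2*B*(7 + B)/3)
f(q) = 3 + q³ (f(q) = 3 + q*q² = 3 + q³)
h*f(k(-2)) - 178 = 54*(3 + ((⅔)*(-2)*(7 - 2))³) - 178 = 54*(3 + ((⅔)*(-2)*5)³) - 178 = 54*(3 + (-20/3)³) - 178 = 54*(3 - 8000/27) - 178 = 54*(-7919/27) - 178 = -15838 - 178 = -16016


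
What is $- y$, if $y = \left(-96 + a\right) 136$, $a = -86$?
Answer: $24752$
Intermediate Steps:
$y = -24752$ ($y = \left(-96 - 86\right) 136 = \left(-182\right) 136 = -24752$)
$- y = \left(-1\right) \left(-24752\right) = 24752$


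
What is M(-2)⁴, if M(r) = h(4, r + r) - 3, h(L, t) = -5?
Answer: 4096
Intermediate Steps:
M(r) = -8 (M(r) = -5 - 3 = -8)
M(-2)⁴ = (-8)⁴ = 4096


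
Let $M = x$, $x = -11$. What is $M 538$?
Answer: $-5918$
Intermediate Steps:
$M = -11$
$M 538 = \left(-11\right) 538 = -5918$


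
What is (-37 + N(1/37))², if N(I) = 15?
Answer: 484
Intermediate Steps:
(-37 + N(1/37))² = (-37 + 15)² = (-22)² = 484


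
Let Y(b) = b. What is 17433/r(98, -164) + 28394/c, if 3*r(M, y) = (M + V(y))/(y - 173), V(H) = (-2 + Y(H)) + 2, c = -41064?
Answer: 60311782819/225852 ≈ 2.6704e+5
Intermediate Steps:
V(H) = H (V(H) = (-2 + H) + 2 = H)
r(M, y) = (M + y)/(3*(-173 + y)) (r(M, y) = ((M + y)/(y - 173))/3 = ((M + y)/(-173 + y))/3 = (M + y)/(3*(-173 + y)))
17433/r(98, -164) + 28394/c = 17433/(((98 - 164)/(3*(-173 - 164)))) + 28394/(-41064) = 17433/(((1/3)*(-66)/(-337))) + 28394*(-1/41064) = 17433/(((1/3)*(-1/337)*(-66))) - 14197/20532 = 17433/(22/337) - 14197/20532 = 17433*(337/22) - 14197/20532 = 5874921/22 - 14197/20532 = 60311782819/225852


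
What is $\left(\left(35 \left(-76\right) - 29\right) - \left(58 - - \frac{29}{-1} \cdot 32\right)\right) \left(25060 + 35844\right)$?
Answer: $-110784376$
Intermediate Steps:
$\left(\left(35 \left(-76\right) - 29\right) - \left(58 - - \frac{29}{-1} \cdot 32\right)\right) \left(25060 + 35844\right) = \left(\left(-2660 - 29\right) - \left(58 - \left(-29\right) \left(-1\right) 32\right)\right) 60904 = \left(-2689 + \left(-58 + 29 \cdot 32\right)\right) 60904 = \left(-2689 + \left(-58 + 928\right)\right) 60904 = \left(-2689 + 870\right) 60904 = \left(-1819\right) 60904 = -110784376$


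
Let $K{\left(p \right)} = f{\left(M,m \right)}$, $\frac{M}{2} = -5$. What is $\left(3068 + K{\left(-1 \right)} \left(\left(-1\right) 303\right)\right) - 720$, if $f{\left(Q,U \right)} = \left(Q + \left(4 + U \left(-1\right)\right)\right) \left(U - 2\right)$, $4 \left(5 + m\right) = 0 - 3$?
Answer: $\frac{28175}{16} \approx 1760.9$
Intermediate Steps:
$M = -10$ ($M = 2 \left(-5\right) = -10$)
$m = - \frac{23}{4}$ ($m = -5 + \frac{0 - 3}{4} = -5 + \frac{1}{4} \left(-3\right) = -5 - \frac{3}{4} = - \frac{23}{4} \approx -5.75$)
$f{\left(Q,U \right)} = \left(-2 + U\right) \left(4 + Q - U\right)$ ($f{\left(Q,U \right)} = \left(Q - \left(-4 + U\right)\right) \left(-2 + U\right) = \left(4 + Q - U\right) \left(-2 + U\right) = \left(-2 + U\right) \left(4 + Q - U\right)$)
$K{\left(p \right)} = \frac{31}{16}$ ($K{\left(p \right)} = -8 - \left(- \frac{23}{4}\right)^{2} - -20 + 6 \left(- \frac{23}{4}\right) - - \frac{115}{2} = -8 - \frac{529}{16} + 20 - \frac{69}{2} + \frac{115}{2} = \frac{31}{16}$)
$\left(3068 + K{\left(-1 \right)} \left(\left(-1\right) 303\right)\right) - 720 = \left(3068 + \frac{31 \left(\left(-1\right) 303\right)}{16}\right) - 720 = \left(3068 + \frac{31}{16} \left(-303\right)\right) - 720 = \left(3068 - \frac{9393}{16}\right) - 720 = \frac{39695}{16} - 720 = \frac{28175}{16}$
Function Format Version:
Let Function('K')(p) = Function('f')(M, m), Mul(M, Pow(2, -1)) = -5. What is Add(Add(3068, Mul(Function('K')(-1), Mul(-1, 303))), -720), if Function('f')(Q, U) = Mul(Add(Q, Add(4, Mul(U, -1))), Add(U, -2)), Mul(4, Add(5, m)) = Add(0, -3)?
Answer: Rational(28175, 16) ≈ 1760.9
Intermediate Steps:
M = -10 (M = Mul(2, -5) = -10)
m = Rational(-23, 4) (m = Add(-5, Mul(Rational(1, 4), Add(0, -3))) = Add(-5, Mul(Rational(1, 4), -3)) = Add(-5, Rational(-3, 4)) = Rational(-23, 4) ≈ -5.7500)
Function('f')(Q, U) = Mul(Add(-2, U), Add(4, Q, Mul(-1, U))) (Function('f')(Q, U) = Mul(Add(Q, Add(4, Mul(-1, U))), Add(-2, U)) = Mul(Add(4, Q, Mul(-1, U)), Add(-2, U)) = Mul(Add(-2, U), Add(4, Q, Mul(-1, U))))
Function('K')(p) = Rational(31, 16) (Function('K')(p) = Add(-8, Mul(-1, Pow(Rational(-23, 4), 2)), Mul(-2, -10), Mul(6, Rational(-23, 4)), Mul(-10, Rational(-23, 4))) = Add(-8, Mul(-1, Rational(529, 16)), 20, Rational(-69, 2), Rational(115, 2)) = Add(-8, Rational(-529, 16), 20, Rational(-69, 2), Rational(115, 2)) = Rational(31, 16))
Add(Add(3068, Mul(Function('K')(-1), Mul(-1, 303))), -720) = Add(Add(3068, Mul(Rational(31, 16), Mul(-1, 303))), -720) = Add(Add(3068, Mul(Rational(31, 16), -303)), -720) = Add(Add(3068, Rational(-9393, 16)), -720) = Add(Rational(39695, 16), -720) = Rational(28175, 16)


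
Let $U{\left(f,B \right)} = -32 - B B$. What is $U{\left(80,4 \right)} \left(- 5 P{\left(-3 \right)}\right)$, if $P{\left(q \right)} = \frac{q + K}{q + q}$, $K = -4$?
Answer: $280$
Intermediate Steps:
$U{\left(f,B \right)} = -32 - B^{2}$
$P{\left(q \right)} = \frac{-4 + q}{2 q}$ ($P{\left(q \right)} = \frac{q - 4}{q + q} = \frac{-4 + q}{2 q}$)
$U{\left(80,4 \right)} \left(- 5 P{\left(-3 \right)}\right) = \left(-32 - 4^{2}\right) \left(- 5 \frac{-4 - 3}{2 \left(-3\right)}\right) = \left(-32 - 16\right) \left(- 5 \cdot \frac{1}{2} \left(- \frac{1}{3}\right) \left(-7\right)\right) = \left(-32 - 16\right) \left(\left(-5\right) \frac{7}{6}\right) = \left(-48\right) \left(- \frac{35}{6}\right) = 280$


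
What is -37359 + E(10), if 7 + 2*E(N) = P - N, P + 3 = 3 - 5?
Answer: -37370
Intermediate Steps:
P = -5 (P = -3 + (3 - 5) = -3 - 2 = -5)
E(N) = -6 - N/2 (E(N) = -7/2 + (-5 - N)/2 = -7/2 + (-5/2 - N/2) = -6 - N/2)
-37359 + E(10) = -37359 + (-6 - ½*10) = -37359 + (-6 - 5) = -37359 - 11 = -37370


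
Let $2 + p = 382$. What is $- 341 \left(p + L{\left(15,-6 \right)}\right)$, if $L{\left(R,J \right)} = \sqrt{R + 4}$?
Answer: $-129580 - 341 \sqrt{19} \approx -1.3107 \cdot 10^{5}$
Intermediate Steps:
$p = 380$ ($p = -2 + 382 = 380$)
$L{\left(R,J \right)} = \sqrt{4 + R}$
$- 341 \left(p + L{\left(15,-6 \right)}\right) = - 341 \left(380 + \sqrt{4 + 15}\right) = - 341 \left(380 + \sqrt{19}\right) = -129580 - 341 \sqrt{19}$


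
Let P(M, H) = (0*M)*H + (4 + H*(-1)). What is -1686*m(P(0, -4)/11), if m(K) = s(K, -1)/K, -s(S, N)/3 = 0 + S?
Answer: 5058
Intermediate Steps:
P(M, H) = 4 - H (P(M, H) = 0*H + (4 - H) = 0 + (4 - H) = 4 - H)
s(S, N) = -3*S (s(S, N) = -3*(0 + S) = -3*S)
m(K) = -3 (m(K) = (-3*K)/K = -3)
-1686*m(P(0, -4)/11) = -1686*(-3) = 5058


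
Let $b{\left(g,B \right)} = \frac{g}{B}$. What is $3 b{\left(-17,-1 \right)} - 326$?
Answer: $-275$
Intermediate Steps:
$3 b{\left(-17,-1 \right)} - 326 = 3 \left(- \frac{17}{-1}\right) - 326 = 3 \left(\left(-17\right) \left(-1\right)\right) - 326 = 3 \cdot 17 - 326 = 51 - 326 = -275$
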